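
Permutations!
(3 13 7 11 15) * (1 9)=(1 9)(3 13 7 11 15)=[0, 9, 2, 13, 4, 5, 6, 11, 8, 1, 10, 15, 12, 7, 14, 3]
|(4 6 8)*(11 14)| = |(4 6 8)(11 14)| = 6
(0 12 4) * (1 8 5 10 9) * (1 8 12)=(0 1 12 4)(5 10 9 8)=[1, 12, 2, 3, 0, 10, 6, 7, 5, 8, 9, 11, 4]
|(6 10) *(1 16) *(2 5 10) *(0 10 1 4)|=8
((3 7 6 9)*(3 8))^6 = (3 7 6 9 8)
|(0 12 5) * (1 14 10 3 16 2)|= 6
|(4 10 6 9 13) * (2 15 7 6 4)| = 6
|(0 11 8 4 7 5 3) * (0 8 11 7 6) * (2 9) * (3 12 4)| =|(0 7 5 12 4 6)(2 9)(3 8)| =6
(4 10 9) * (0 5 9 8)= (0 5 9 4 10 8)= [5, 1, 2, 3, 10, 9, 6, 7, 0, 4, 8]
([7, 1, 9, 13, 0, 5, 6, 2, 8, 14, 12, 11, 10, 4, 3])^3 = (0 9 13 7 14 4 2 3)(10 12)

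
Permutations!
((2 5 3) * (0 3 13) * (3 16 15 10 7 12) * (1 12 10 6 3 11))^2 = ((0 16 15 6 3 2 5 13)(1 12 11)(7 10))^2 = (0 15 3 5)(1 11 12)(2 13 16 6)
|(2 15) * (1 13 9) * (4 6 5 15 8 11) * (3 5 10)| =|(1 13 9)(2 8 11 4 6 10 3 5 15)| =9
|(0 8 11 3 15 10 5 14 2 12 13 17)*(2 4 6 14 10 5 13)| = |(0 8 11 3 15 5 10 13 17)(2 12)(4 6 14)| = 18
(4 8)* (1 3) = (1 3)(4 8) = [0, 3, 2, 1, 8, 5, 6, 7, 4]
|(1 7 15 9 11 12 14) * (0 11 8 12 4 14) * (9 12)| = 8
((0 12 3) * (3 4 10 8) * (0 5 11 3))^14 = (0 8 10 4 12)(3 11 5)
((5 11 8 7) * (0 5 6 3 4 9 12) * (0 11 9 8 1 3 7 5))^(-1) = ((1 3 4 8 5 9 12 11)(6 7))^(-1) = (1 11 12 9 5 8 4 3)(6 7)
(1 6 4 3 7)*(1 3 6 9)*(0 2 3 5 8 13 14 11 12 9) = [2, 0, 3, 7, 6, 8, 4, 5, 13, 1, 10, 12, 9, 14, 11] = (0 2 3 7 5 8 13 14 11 12 9 1)(4 6)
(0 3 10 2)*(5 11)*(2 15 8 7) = (0 3 10 15 8 7 2)(5 11) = [3, 1, 0, 10, 4, 11, 6, 2, 7, 9, 15, 5, 12, 13, 14, 8]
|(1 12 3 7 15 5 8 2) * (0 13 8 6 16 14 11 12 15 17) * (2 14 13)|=15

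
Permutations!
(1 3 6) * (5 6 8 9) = (1 3 8 9 5 6) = [0, 3, 2, 8, 4, 6, 1, 7, 9, 5]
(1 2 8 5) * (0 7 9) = (0 7 9)(1 2 8 5) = [7, 2, 8, 3, 4, 1, 6, 9, 5, 0]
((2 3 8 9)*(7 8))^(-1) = (2 9 8 7 3)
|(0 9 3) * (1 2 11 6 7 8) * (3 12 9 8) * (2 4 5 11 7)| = |(0 8 1 4 5 11 6 2 7 3)(9 12)| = 10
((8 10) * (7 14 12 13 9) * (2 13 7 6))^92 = ((2 13 9 6)(7 14 12)(8 10))^92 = (7 12 14)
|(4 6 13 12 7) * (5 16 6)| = 7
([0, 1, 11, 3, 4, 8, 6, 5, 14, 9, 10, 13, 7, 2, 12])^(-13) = [0, 1, 13, 3, 4, 14, 6, 8, 12, 9, 10, 2, 5, 11, 7]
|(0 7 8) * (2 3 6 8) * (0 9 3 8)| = |(0 7 2 8 9 3 6)| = 7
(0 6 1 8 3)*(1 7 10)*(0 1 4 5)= (0 6 7 10 4 5)(1 8 3)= [6, 8, 2, 1, 5, 0, 7, 10, 3, 9, 4]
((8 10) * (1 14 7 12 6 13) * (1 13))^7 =((1 14 7 12 6)(8 10))^7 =(1 7 6 14 12)(8 10)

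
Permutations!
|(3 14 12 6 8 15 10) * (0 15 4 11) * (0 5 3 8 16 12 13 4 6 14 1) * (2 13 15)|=56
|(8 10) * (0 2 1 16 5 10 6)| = |(0 2 1 16 5 10 8 6)| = 8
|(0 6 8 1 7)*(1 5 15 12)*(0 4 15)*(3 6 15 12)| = |(0 15 3 6 8 5)(1 7 4 12)| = 12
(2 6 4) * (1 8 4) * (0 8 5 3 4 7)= (0 8 7)(1 5 3 4 2 6)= [8, 5, 6, 4, 2, 3, 1, 0, 7]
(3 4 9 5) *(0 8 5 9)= (9)(0 8 5 3 4)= [8, 1, 2, 4, 0, 3, 6, 7, 5, 9]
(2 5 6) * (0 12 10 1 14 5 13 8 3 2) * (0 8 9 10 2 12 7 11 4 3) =(0 7 11 4 3 12 2 13 9 10 1 14 5 6 8) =[7, 14, 13, 12, 3, 6, 8, 11, 0, 10, 1, 4, 2, 9, 5]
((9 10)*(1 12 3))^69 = ((1 12 3)(9 10))^69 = (12)(9 10)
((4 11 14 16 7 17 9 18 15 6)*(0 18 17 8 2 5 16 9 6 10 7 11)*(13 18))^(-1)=((0 13 18 15 10 7 8 2 5 16 11 14 9 17 6 4))^(-1)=(0 4 6 17 9 14 11 16 5 2 8 7 10 15 18 13)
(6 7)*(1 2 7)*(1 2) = (2 7 6) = [0, 1, 7, 3, 4, 5, 2, 6]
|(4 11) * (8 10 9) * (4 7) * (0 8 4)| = 7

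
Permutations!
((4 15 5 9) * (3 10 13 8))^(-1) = (3 8 13 10)(4 9 5 15)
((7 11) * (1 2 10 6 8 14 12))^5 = ((1 2 10 6 8 14 12)(7 11))^5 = (1 14 6 2 12 8 10)(7 11)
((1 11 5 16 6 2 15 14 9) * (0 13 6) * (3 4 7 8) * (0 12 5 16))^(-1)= (0 5 12 16 11 1 9 14 15 2 6 13)(3 8 7 4)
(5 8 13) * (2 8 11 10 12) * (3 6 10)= (2 8 13 5 11 3 6 10 12)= [0, 1, 8, 6, 4, 11, 10, 7, 13, 9, 12, 3, 2, 5]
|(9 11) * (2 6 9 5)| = |(2 6 9 11 5)| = 5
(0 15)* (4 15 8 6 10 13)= [8, 1, 2, 3, 15, 5, 10, 7, 6, 9, 13, 11, 12, 4, 14, 0]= (0 8 6 10 13 4 15)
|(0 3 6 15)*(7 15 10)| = 6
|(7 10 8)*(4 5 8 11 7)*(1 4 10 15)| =8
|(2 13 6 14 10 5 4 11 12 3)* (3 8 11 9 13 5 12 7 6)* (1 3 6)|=|(1 3 2 5 4 9 13 6 14 10 12 8 11 7)|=14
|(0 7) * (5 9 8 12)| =|(0 7)(5 9 8 12)| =4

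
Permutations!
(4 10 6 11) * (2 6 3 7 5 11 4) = (2 6 4 10 3 7 5 11) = [0, 1, 6, 7, 10, 11, 4, 5, 8, 9, 3, 2]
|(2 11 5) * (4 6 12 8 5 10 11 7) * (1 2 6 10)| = 12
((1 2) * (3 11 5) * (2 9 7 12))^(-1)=(1 2 12 7 9)(3 5 11)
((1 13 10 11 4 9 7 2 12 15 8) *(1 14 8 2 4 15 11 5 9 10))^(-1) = (1 13)(2 15 11 12)(4 7 9 5 10)(8 14)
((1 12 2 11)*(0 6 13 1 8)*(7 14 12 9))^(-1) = (0 8 11 2 12 14 7 9 1 13 6)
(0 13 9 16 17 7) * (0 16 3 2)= (0 13 9 3 2)(7 16 17)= [13, 1, 0, 2, 4, 5, 6, 16, 8, 3, 10, 11, 12, 9, 14, 15, 17, 7]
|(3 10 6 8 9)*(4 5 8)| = 7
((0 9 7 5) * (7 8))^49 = ((0 9 8 7 5))^49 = (0 5 7 8 9)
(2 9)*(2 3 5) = [0, 1, 9, 5, 4, 2, 6, 7, 8, 3] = (2 9 3 5)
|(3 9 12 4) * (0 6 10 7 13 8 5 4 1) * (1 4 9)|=|(0 6 10 7 13 8 5 9 12 4 3 1)|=12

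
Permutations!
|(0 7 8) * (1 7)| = |(0 1 7 8)| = 4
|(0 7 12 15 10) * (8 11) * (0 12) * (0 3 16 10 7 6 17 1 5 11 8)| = 6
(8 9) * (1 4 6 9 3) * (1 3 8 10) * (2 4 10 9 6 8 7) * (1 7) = (1 10 7 2 4 8) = [0, 10, 4, 3, 8, 5, 6, 2, 1, 9, 7]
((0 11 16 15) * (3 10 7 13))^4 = ((0 11 16 15)(3 10 7 13))^4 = (16)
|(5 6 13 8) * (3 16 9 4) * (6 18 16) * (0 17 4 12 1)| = 13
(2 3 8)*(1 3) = (1 3 8 2) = [0, 3, 1, 8, 4, 5, 6, 7, 2]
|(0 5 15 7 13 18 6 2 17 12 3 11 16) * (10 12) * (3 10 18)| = 8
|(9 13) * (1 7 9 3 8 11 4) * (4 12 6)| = 10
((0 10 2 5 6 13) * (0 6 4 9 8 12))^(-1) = (0 12 8 9 4 5 2 10)(6 13) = ((0 10 2 5 4 9 8 12)(6 13))^(-1)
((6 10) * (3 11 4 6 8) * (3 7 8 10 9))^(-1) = (3 9 6 4 11)(7 8)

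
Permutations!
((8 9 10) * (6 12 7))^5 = ((6 12 7)(8 9 10))^5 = (6 7 12)(8 10 9)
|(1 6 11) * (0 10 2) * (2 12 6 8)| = |(0 10 12 6 11 1 8 2)| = 8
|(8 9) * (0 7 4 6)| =|(0 7 4 6)(8 9)| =4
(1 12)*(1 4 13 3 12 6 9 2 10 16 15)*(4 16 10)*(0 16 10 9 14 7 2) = [16, 6, 4, 12, 13, 5, 14, 2, 8, 0, 9, 11, 10, 3, 7, 1, 15] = (0 16 15 1 6 14 7 2 4 13 3 12 10 9)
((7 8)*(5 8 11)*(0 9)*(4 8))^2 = (4 7 5 8 11)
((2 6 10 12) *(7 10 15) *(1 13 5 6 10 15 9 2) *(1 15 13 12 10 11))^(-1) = (1 11 2 9 6 5 13 7 15 12)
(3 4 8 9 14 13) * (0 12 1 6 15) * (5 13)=(0 12 1 6 15)(3 4 8 9 14 5 13)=[12, 6, 2, 4, 8, 13, 15, 7, 9, 14, 10, 11, 1, 3, 5, 0]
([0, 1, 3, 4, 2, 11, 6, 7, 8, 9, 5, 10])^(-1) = (2 4 3)(5 10 11)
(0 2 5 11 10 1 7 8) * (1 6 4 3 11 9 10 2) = (0 1 7 8)(2 5 9 10 6 4 3 11) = [1, 7, 5, 11, 3, 9, 4, 8, 0, 10, 6, 2]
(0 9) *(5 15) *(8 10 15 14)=(0 9)(5 14 8 10 15)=[9, 1, 2, 3, 4, 14, 6, 7, 10, 0, 15, 11, 12, 13, 8, 5]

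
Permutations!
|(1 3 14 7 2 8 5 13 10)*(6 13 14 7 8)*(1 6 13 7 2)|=|(1 3 2 13 10 6 7)(5 14 8)|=21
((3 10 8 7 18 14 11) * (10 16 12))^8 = (3 11 14 18 7 8 10 12 16)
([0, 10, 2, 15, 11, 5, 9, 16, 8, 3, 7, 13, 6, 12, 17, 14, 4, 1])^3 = (1 16 13 9 14 10 4 12 3 17 7 11 6 15)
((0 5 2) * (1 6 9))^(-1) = ((0 5 2)(1 6 9))^(-1) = (0 2 5)(1 9 6)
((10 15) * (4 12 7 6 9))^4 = (15)(4 9 6 7 12)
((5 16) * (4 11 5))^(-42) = ((4 11 5 16))^(-42) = (4 5)(11 16)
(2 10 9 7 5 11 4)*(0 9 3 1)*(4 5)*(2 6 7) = [9, 0, 10, 1, 6, 11, 7, 4, 8, 2, 3, 5] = (0 9 2 10 3 1)(4 6 7)(5 11)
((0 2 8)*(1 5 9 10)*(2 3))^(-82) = ((0 3 2 8)(1 5 9 10))^(-82) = (0 2)(1 9)(3 8)(5 10)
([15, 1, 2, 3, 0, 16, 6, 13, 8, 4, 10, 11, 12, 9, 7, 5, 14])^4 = (0 14 4 16 9 5 13 15 7)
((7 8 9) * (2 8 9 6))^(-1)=(2 6 8)(7 9)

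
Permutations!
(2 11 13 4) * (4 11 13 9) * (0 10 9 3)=(0 10 9 4 2 13 11 3)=[10, 1, 13, 0, 2, 5, 6, 7, 8, 4, 9, 3, 12, 11]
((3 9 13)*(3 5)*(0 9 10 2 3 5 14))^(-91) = ((0 9 13 14)(2 3 10))^(-91) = (0 9 13 14)(2 10 3)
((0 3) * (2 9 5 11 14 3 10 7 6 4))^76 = (0 3 14 11 5 9 2 4 6 7 10)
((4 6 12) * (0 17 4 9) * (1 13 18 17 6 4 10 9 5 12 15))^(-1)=(0 9 10 17 18 13 1 15 6)(5 12)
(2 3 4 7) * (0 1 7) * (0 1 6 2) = (0 6 2 3 4 1 7) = [6, 7, 3, 4, 1, 5, 2, 0]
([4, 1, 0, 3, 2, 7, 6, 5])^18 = [0, 1, 2, 3, 4, 5, 6, 7]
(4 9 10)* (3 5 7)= (3 5 7)(4 9 10)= [0, 1, 2, 5, 9, 7, 6, 3, 8, 10, 4]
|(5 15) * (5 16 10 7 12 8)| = |(5 15 16 10 7 12 8)| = 7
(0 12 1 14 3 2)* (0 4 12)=(1 14 3 2 4 12)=[0, 14, 4, 2, 12, 5, 6, 7, 8, 9, 10, 11, 1, 13, 3]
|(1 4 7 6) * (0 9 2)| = 12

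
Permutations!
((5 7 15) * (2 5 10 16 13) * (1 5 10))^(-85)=((1 5 7 15)(2 10 16 13))^(-85)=(1 15 7 5)(2 13 16 10)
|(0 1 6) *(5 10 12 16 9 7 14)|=21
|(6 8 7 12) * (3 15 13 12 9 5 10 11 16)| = 12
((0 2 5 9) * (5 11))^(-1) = (0 9 5 11 2)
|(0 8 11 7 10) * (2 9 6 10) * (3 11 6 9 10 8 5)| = 14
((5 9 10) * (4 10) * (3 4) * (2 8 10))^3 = (2 5 4 10 3 8 9)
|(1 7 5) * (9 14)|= 6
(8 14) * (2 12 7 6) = (2 12 7 6)(8 14) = [0, 1, 12, 3, 4, 5, 2, 6, 14, 9, 10, 11, 7, 13, 8]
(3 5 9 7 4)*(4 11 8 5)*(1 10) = [0, 10, 2, 4, 3, 9, 6, 11, 5, 7, 1, 8] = (1 10)(3 4)(5 9 7 11 8)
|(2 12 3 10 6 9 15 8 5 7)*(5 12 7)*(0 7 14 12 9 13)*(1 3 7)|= 12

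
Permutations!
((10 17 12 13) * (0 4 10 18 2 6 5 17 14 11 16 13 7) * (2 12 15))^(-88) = (0 10 11 13 12)(2 5 15 6 17)(4 14 16 18 7)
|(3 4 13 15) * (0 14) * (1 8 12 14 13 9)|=10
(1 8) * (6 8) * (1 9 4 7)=(1 6 8 9 4 7)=[0, 6, 2, 3, 7, 5, 8, 1, 9, 4]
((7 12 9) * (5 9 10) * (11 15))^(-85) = (11 15)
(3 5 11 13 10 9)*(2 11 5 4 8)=(2 11 13 10 9 3 4 8)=[0, 1, 11, 4, 8, 5, 6, 7, 2, 3, 9, 13, 12, 10]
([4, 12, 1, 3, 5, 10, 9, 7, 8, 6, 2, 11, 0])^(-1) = [12, 2, 10, 3, 0, 4, 9, 7, 8, 6, 5, 11, 1]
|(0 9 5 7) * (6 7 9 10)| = |(0 10 6 7)(5 9)| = 4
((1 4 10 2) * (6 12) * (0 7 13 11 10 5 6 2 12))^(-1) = ((0 7 13 11 10 12 2 1 4 5 6))^(-1) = (0 6 5 4 1 2 12 10 11 13 7)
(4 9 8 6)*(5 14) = (4 9 8 6)(5 14) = [0, 1, 2, 3, 9, 14, 4, 7, 6, 8, 10, 11, 12, 13, 5]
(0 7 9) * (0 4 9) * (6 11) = (0 7)(4 9)(6 11) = [7, 1, 2, 3, 9, 5, 11, 0, 8, 4, 10, 6]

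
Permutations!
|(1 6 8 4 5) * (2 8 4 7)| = 12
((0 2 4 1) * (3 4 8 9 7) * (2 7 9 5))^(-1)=(9)(0 1 4 3 7)(2 5 8)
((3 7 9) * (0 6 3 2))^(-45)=((0 6 3 7 9 2))^(-45)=(0 7)(2 3)(6 9)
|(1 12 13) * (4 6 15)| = |(1 12 13)(4 6 15)| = 3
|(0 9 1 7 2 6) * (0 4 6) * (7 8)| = 6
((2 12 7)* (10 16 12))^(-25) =((2 10 16 12 7))^(-25) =(16)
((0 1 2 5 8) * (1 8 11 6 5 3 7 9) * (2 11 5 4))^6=(1 7 2 6)(3 4 11 9)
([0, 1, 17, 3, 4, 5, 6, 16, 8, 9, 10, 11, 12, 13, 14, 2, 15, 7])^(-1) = (2 15 16 7 17)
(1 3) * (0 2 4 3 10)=(0 2 4 3 1 10)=[2, 10, 4, 1, 3, 5, 6, 7, 8, 9, 0]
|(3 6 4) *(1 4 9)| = |(1 4 3 6 9)| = 5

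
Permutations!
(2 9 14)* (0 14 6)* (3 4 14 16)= [16, 1, 9, 4, 14, 5, 0, 7, 8, 6, 10, 11, 12, 13, 2, 15, 3]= (0 16 3 4 14 2 9 6)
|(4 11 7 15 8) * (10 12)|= 10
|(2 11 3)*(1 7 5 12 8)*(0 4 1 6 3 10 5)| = 8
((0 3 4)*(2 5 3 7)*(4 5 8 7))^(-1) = (0 4)(2 7 8)(3 5)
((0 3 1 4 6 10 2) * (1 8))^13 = (0 6 8 2 4 3 10 1)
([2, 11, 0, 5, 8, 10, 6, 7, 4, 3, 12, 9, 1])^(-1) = (0 2)(1 12 10 5 3 9 11)(4 8)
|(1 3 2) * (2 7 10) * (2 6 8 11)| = |(1 3 7 10 6 8 11 2)| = 8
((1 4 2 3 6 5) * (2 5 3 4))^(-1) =(1 5 4 2)(3 6)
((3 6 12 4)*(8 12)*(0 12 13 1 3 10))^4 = ((0 12 4 10)(1 3 6 8 13))^4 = (1 13 8 6 3)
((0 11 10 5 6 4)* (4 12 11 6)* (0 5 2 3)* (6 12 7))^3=(0 10)(2 12)(3 11)(4 5)(6 7)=((0 12 11 10 2 3)(4 5)(6 7))^3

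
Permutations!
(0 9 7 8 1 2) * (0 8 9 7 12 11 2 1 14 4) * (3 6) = (0 7 9 12 11 2 8 14 4)(3 6) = [7, 1, 8, 6, 0, 5, 3, 9, 14, 12, 10, 2, 11, 13, 4]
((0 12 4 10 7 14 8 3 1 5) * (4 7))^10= (0 7 8 1)(3 5 12 14)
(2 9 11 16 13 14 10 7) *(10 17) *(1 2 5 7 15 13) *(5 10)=(1 2 9 11 16)(5 7 10 15 13 14 17)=[0, 2, 9, 3, 4, 7, 6, 10, 8, 11, 15, 16, 12, 14, 17, 13, 1, 5]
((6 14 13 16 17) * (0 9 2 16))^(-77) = ((0 9 2 16 17 6 14 13))^(-77) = (0 16 14 9 17 13 2 6)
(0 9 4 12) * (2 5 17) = [9, 1, 5, 3, 12, 17, 6, 7, 8, 4, 10, 11, 0, 13, 14, 15, 16, 2] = (0 9 4 12)(2 5 17)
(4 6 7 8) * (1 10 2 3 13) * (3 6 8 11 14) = (1 10 2 6 7 11 14 3 13)(4 8) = [0, 10, 6, 13, 8, 5, 7, 11, 4, 9, 2, 14, 12, 1, 3]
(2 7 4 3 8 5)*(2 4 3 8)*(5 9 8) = (2 7 3)(4 5)(8 9) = [0, 1, 7, 2, 5, 4, 6, 3, 9, 8]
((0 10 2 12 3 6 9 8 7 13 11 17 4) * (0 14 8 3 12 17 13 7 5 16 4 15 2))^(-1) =(0 10)(2 15 17)(3 9 6)(4 16 5 8 14)(11 13)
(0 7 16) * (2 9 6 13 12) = (0 7 16)(2 9 6 13 12) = [7, 1, 9, 3, 4, 5, 13, 16, 8, 6, 10, 11, 2, 12, 14, 15, 0]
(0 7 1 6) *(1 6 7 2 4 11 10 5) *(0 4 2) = [0, 7, 2, 3, 11, 1, 4, 6, 8, 9, 5, 10] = (1 7 6 4 11 10 5)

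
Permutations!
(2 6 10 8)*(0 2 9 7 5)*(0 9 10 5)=(0 2 6 5 9 7)(8 10)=[2, 1, 6, 3, 4, 9, 5, 0, 10, 7, 8]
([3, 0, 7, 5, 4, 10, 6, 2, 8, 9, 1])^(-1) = [1, 10, 7, 0, 4, 3, 6, 2, 8, 9, 5]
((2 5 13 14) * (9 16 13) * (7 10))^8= ((2 5 9 16 13 14)(7 10))^8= (2 9 13)(5 16 14)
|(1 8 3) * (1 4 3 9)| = |(1 8 9)(3 4)| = 6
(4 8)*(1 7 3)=(1 7 3)(4 8)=[0, 7, 2, 1, 8, 5, 6, 3, 4]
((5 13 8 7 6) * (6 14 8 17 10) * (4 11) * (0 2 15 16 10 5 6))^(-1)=(0 10 16 15 2)(4 11)(5 17 13)(7 8 14)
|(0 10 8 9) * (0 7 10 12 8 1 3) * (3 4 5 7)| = 5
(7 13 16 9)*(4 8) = (4 8)(7 13 16 9) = [0, 1, 2, 3, 8, 5, 6, 13, 4, 7, 10, 11, 12, 16, 14, 15, 9]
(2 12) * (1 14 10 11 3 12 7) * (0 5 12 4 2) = [5, 14, 7, 4, 2, 12, 6, 1, 8, 9, 11, 3, 0, 13, 10] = (0 5 12)(1 14 10 11 3 4 2 7)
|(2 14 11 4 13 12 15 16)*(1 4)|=9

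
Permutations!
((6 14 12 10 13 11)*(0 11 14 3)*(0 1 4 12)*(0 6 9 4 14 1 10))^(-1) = ((0 11 9 4 12)(1 14 6 3 10 13))^(-1) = (0 12 4 9 11)(1 13 10 3 6 14)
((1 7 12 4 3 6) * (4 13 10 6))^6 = ((1 7 12 13 10 6)(3 4))^6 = (13)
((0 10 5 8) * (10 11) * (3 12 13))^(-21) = (13)(0 8 5 10 11)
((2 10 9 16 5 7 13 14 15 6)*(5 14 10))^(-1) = (2 6 15 14 16 9 10 13 7 5)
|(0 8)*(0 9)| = 3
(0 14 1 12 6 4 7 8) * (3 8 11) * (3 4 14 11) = [11, 12, 2, 8, 7, 5, 14, 3, 0, 9, 10, 4, 6, 13, 1] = (0 11 4 7 3 8)(1 12 6 14)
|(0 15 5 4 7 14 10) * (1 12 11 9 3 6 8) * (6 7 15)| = |(0 6 8 1 12 11 9 3 7 14 10)(4 15 5)| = 33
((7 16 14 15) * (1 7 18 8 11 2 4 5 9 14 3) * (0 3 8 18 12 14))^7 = (18)(0 2 7 9 11 1 5 8 3 4 16)(12 14 15)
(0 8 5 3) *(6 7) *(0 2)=[8, 1, 0, 2, 4, 3, 7, 6, 5]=(0 8 5 3 2)(6 7)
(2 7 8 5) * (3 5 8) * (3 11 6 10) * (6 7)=(2 6 10 3 5)(7 11)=[0, 1, 6, 5, 4, 2, 10, 11, 8, 9, 3, 7]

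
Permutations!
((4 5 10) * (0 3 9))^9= ((0 3 9)(4 5 10))^9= (10)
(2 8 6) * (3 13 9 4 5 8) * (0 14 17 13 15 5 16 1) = (0 14 17 13 9 4 16 1)(2 3 15 5 8 6) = [14, 0, 3, 15, 16, 8, 2, 7, 6, 4, 10, 11, 12, 9, 17, 5, 1, 13]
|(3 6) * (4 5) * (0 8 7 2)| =4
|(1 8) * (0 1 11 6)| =|(0 1 8 11 6)| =5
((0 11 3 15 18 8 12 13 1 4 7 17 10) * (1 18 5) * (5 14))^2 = (0 3 14 1 7 10 11 15 5 4 17)(8 13)(12 18)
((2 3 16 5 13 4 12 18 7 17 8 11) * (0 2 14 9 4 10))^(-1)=((0 2 3 16 5 13 10)(4 12 18 7 17 8 11 14 9))^(-1)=(0 10 13 5 16 3 2)(4 9 14 11 8 17 7 18 12)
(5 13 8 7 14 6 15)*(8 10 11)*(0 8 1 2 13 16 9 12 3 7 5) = (0 8 5 16 9 12 3 7 14 6 15)(1 2 13 10 11) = [8, 2, 13, 7, 4, 16, 15, 14, 5, 12, 11, 1, 3, 10, 6, 0, 9]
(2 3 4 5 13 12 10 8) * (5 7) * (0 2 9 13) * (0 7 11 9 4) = (0 2 3)(4 11 9 13 12 10 8)(5 7) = [2, 1, 3, 0, 11, 7, 6, 5, 4, 13, 8, 9, 10, 12]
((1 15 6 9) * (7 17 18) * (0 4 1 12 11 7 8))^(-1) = ((0 4 1 15 6 9 12 11 7 17 18 8))^(-1) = (0 8 18 17 7 11 12 9 6 15 1 4)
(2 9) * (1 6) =[0, 6, 9, 3, 4, 5, 1, 7, 8, 2] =(1 6)(2 9)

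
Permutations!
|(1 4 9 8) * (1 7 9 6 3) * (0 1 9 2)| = 9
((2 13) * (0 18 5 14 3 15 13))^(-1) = (0 2 13 15 3 14 5 18)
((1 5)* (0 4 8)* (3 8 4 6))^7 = (0 8 3 6)(1 5)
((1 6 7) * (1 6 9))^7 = ((1 9)(6 7))^7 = (1 9)(6 7)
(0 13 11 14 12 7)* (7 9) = (0 13 11 14 12 9 7) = [13, 1, 2, 3, 4, 5, 6, 0, 8, 7, 10, 14, 9, 11, 12]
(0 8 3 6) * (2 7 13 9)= [8, 1, 7, 6, 4, 5, 0, 13, 3, 2, 10, 11, 12, 9]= (0 8 3 6)(2 7 13 9)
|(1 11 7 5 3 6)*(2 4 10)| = 6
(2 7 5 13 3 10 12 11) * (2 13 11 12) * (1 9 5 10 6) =(1 9 5 11 13 3 6)(2 7 10) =[0, 9, 7, 6, 4, 11, 1, 10, 8, 5, 2, 13, 12, 3]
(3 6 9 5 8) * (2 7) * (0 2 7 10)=(0 2 10)(3 6 9 5 8)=[2, 1, 10, 6, 4, 8, 9, 7, 3, 5, 0]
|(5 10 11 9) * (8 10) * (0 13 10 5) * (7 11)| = |(0 13 10 7 11 9)(5 8)| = 6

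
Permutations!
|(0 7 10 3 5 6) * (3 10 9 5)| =|(10)(0 7 9 5 6)| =5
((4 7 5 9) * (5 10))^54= (4 9 5 10 7)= ((4 7 10 5 9))^54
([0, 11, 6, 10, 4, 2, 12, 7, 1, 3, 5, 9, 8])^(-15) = (1 5)(2 11)(3 12)(6 9)(8 10)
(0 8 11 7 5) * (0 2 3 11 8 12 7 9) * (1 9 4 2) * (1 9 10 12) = (0 1 10 12 7 5 9)(2 3 11 4) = [1, 10, 3, 11, 2, 9, 6, 5, 8, 0, 12, 4, 7]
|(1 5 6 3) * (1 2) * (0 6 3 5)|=|(0 6 5 3 2 1)|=6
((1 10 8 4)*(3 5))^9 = ((1 10 8 4)(3 5))^9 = (1 10 8 4)(3 5)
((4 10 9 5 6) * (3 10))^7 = (3 10 9 5 6 4)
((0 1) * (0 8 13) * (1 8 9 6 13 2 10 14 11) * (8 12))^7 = (0 1 2 13 11 8 6 14 12 9 10)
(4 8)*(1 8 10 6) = [0, 8, 2, 3, 10, 5, 1, 7, 4, 9, 6] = (1 8 4 10 6)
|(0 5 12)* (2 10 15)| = |(0 5 12)(2 10 15)| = 3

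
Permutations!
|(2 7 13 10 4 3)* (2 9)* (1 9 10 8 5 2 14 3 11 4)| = |(1 9 14 3 10)(2 7 13 8 5)(4 11)| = 10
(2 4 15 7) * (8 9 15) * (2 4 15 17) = (2 15 7 4 8 9 17) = [0, 1, 15, 3, 8, 5, 6, 4, 9, 17, 10, 11, 12, 13, 14, 7, 16, 2]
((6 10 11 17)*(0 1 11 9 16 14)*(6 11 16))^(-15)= (0 1 16 14)(11 17)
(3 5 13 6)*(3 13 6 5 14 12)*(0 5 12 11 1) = (0 5 6 13 12 3 14 11 1) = [5, 0, 2, 14, 4, 6, 13, 7, 8, 9, 10, 1, 3, 12, 11]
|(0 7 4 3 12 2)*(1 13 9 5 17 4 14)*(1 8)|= 13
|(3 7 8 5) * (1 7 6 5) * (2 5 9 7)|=|(1 2 5 3 6 9 7 8)|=8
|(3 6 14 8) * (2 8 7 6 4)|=12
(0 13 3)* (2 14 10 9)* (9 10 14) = (14)(0 13 3)(2 9) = [13, 1, 9, 0, 4, 5, 6, 7, 8, 2, 10, 11, 12, 3, 14]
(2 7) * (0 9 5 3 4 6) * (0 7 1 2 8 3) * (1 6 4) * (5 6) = (0 9 6 7 8 3 1 2 5) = [9, 2, 5, 1, 4, 0, 7, 8, 3, 6]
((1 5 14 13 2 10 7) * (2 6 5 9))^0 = (14) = ((1 9 2 10 7)(5 14 13 6))^0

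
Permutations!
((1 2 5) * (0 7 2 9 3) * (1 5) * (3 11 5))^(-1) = ((0 7 2 1 9 11 5 3))^(-1) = (0 3 5 11 9 1 2 7)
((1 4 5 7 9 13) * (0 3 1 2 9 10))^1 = ((0 3 1 4 5 7 10)(2 9 13))^1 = (0 3 1 4 5 7 10)(2 9 13)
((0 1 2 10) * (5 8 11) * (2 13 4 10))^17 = (0 13 10 1 4)(5 11 8)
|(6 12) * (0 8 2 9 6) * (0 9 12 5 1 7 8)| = |(1 7 8 2 12 9 6 5)| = 8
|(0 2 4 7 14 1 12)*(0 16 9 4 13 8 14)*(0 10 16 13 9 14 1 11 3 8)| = |(0 2 9 4 7 10 16 14 11 3 8 1 12 13)| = 14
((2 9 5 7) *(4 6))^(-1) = ((2 9 5 7)(4 6))^(-1) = (2 7 5 9)(4 6)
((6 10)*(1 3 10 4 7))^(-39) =((1 3 10 6 4 7))^(-39) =(1 6)(3 4)(7 10)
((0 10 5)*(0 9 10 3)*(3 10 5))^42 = ((0 10 3)(5 9))^42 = (10)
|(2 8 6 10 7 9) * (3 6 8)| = 6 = |(2 3 6 10 7 9)|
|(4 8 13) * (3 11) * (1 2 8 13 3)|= |(1 2 8 3 11)(4 13)|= 10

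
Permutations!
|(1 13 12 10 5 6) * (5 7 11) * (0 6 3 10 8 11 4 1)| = |(0 6)(1 13 12 8 11 5 3 10 7 4)| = 10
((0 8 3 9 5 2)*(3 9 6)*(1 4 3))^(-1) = (0 2 5 9 8)(1 6 3 4)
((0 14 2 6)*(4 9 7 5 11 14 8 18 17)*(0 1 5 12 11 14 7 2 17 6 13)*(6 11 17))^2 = ((0 8 18 11 7 12 17 4 9 2 13)(1 5 14 6))^2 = (0 18 7 17 9 13 8 11 12 4 2)(1 14)(5 6)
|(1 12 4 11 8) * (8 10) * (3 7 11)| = |(1 12 4 3 7 11 10 8)| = 8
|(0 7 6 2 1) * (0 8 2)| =|(0 7 6)(1 8 2)| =3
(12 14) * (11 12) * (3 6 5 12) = (3 6 5 12 14 11) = [0, 1, 2, 6, 4, 12, 5, 7, 8, 9, 10, 3, 14, 13, 11]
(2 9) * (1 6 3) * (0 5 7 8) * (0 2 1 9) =[5, 6, 0, 9, 4, 7, 3, 8, 2, 1] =(0 5 7 8 2)(1 6 3 9)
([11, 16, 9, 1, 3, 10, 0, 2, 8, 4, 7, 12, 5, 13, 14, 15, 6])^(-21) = (0 7 1 12 9 6 10 3 11 2 16 5 4)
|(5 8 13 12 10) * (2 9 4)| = |(2 9 4)(5 8 13 12 10)| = 15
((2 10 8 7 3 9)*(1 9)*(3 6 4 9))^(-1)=(1 3)(2 9 4 6 7 8 10)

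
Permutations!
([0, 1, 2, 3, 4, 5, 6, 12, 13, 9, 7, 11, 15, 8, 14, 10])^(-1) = [0, 1, 2, 3, 4, 5, 6, 10, 13, 9, 15, 11, 7, 8, 14, 12]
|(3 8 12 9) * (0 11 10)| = |(0 11 10)(3 8 12 9)| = 12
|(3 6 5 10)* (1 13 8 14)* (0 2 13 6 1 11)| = 30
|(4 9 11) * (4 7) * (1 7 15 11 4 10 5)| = 4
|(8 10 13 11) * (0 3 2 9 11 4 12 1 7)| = 12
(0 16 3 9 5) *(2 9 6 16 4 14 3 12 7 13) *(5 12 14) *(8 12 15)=(0 4 5)(2 9 15 8 12 7 13)(3 6 16 14)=[4, 1, 9, 6, 5, 0, 16, 13, 12, 15, 10, 11, 7, 2, 3, 8, 14]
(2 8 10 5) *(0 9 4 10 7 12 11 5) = [9, 1, 8, 3, 10, 2, 6, 12, 7, 4, 0, 5, 11] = (0 9 4 10)(2 8 7 12 11 5)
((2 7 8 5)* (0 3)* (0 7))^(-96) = ((0 3 7 8 5 2))^(-96) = (8)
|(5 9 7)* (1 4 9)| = 5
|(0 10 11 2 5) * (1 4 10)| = 7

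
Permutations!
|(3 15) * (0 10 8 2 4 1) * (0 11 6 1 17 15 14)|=|(0 10 8 2 4 17 15 3 14)(1 11 6)|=9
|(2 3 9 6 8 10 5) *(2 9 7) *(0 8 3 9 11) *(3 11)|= 10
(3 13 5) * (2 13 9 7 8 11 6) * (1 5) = [0, 5, 13, 9, 4, 3, 2, 8, 11, 7, 10, 6, 12, 1] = (1 5 3 9 7 8 11 6 2 13)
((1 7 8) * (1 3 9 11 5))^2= (1 8 9 5 7 3 11)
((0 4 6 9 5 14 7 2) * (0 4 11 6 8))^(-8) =((0 11 6 9 5 14 7 2 4 8))^(-8) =(0 6 5 7 4)(2 8 11 9 14)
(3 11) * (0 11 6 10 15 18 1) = (0 11 3 6 10 15 18 1) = [11, 0, 2, 6, 4, 5, 10, 7, 8, 9, 15, 3, 12, 13, 14, 18, 16, 17, 1]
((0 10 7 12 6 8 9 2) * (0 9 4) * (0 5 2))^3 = (0 12 4 9 7 8 2 10 6 5)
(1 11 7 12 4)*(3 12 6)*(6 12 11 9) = [0, 9, 2, 11, 1, 5, 3, 12, 8, 6, 10, 7, 4] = (1 9 6 3 11 7 12 4)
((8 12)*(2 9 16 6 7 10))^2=(2 16 7)(6 10 9)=((2 9 16 6 7 10)(8 12))^2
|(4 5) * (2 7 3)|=6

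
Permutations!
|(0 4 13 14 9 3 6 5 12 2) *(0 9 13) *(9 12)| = 4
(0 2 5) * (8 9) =[2, 1, 5, 3, 4, 0, 6, 7, 9, 8] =(0 2 5)(8 9)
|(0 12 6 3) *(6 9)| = 5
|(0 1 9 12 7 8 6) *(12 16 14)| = 9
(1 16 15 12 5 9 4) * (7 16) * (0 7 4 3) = (0 7 16 15 12 5 9 3)(1 4) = [7, 4, 2, 0, 1, 9, 6, 16, 8, 3, 10, 11, 5, 13, 14, 12, 15]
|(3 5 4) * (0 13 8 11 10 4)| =|(0 13 8 11 10 4 3 5)| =8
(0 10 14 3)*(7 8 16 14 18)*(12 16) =(0 10 18 7 8 12 16 14 3) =[10, 1, 2, 0, 4, 5, 6, 8, 12, 9, 18, 11, 16, 13, 3, 15, 14, 17, 7]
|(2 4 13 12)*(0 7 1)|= 12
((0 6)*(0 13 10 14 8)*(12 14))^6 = (0 8 14 12 10 13 6)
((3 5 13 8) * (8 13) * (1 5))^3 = (13)(1 3 8 5)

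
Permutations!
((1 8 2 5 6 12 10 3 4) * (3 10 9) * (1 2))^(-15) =((1 8)(2 5 6 12 9 3 4))^(-15) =(1 8)(2 4 3 9 12 6 5)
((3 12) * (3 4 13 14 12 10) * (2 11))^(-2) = ((2 11)(3 10)(4 13 14 12))^(-2) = (4 14)(12 13)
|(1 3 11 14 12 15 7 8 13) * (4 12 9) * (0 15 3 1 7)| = 6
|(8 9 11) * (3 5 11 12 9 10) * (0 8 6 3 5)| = 14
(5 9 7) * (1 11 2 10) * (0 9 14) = (0 9 7 5 14)(1 11 2 10) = [9, 11, 10, 3, 4, 14, 6, 5, 8, 7, 1, 2, 12, 13, 0]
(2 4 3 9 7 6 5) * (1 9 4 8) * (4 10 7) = (1 9 4 3 10 7 6 5 2 8) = [0, 9, 8, 10, 3, 2, 5, 6, 1, 4, 7]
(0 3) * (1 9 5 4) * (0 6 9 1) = [3, 1, 2, 6, 0, 4, 9, 7, 8, 5] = (0 3 6 9 5 4)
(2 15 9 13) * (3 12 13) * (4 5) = (2 15 9 3 12 13)(4 5) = [0, 1, 15, 12, 5, 4, 6, 7, 8, 3, 10, 11, 13, 2, 14, 9]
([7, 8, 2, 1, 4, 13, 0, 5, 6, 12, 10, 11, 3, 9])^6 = [3, 13, 2, 5, 4, 8, 12, 1, 9, 0, 10, 11, 7, 6]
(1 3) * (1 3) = (3) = [0, 1, 2, 3]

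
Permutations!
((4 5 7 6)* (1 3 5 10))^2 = ((1 3 5 7 6 4 10))^2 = (1 5 6 10 3 7 4)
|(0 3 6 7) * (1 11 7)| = |(0 3 6 1 11 7)| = 6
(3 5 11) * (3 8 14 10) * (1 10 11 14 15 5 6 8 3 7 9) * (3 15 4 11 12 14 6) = (1 10 7 9)(4 11 15 5 6 8)(12 14) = [0, 10, 2, 3, 11, 6, 8, 9, 4, 1, 7, 15, 14, 13, 12, 5]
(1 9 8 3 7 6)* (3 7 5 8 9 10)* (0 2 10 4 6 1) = (0 2 10 3 5 8 7 1 4 6) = [2, 4, 10, 5, 6, 8, 0, 1, 7, 9, 3]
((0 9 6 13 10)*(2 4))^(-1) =((0 9 6 13 10)(2 4))^(-1) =(0 10 13 6 9)(2 4)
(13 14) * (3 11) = (3 11)(13 14) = [0, 1, 2, 11, 4, 5, 6, 7, 8, 9, 10, 3, 12, 14, 13]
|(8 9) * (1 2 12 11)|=4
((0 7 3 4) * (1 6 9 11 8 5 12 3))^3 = ((0 7 1 6 9 11 8 5 12 3 4))^3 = (0 6 8 3 7 9 5 4 1 11 12)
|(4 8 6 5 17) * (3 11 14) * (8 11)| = 8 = |(3 8 6 5 17 4 11 14)|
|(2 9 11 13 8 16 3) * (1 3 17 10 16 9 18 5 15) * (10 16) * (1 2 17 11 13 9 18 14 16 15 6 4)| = 15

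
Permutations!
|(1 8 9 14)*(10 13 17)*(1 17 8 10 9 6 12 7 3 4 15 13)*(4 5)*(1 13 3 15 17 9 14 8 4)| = |(1 10 13 4 17 14 9 8 6 12 7 15 3 5)| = 14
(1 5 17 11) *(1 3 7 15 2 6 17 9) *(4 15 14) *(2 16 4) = (1 5 9)(2 6 17 11 3 7 14)(4 15 16) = [0, 5, 6, 7, 15, 9, 17, 14, 8, 1, 10, 3, 12, 13, 2, 16, 4, 11]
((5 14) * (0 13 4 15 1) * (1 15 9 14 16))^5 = ((0 13 4 9 14 5 16 1))^5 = (0 5 4 1 14 13 16 9)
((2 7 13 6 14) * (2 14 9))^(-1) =(14)(2 9 6 13 7)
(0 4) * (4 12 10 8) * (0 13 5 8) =[12, 1, 2, 3, 13, 8, 6, 7, 4, 9, 0, 11, 10, 5] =(0 12 10)(4 13 5 8)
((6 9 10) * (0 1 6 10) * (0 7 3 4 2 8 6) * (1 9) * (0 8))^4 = (10)(0 4 7)(1 8 6)(2 3 9)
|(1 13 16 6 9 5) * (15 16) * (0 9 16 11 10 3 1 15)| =18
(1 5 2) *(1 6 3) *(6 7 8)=(1 5 2 7 8 6 3)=[0, 5, 7, 1, 4, 2, 3, 8, 6]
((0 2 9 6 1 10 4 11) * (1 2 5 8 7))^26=((0 5 8 7 1 10 4 11)(2 9 6))^26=(0 8 1 4)(2 6 9)(5 7 10 11)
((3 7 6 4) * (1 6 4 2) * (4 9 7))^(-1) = ((1 6 2)(3 4)(7 9))^(-1) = (1 2 6)(3 4)(7 9)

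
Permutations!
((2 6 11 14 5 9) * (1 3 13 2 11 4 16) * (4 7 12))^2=(1 13 6 12 16 3 2 7 4)(5 11)(9 14)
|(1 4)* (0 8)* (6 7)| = 2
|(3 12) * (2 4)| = 2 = |(2 4)(3 12)|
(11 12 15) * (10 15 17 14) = [0, 1, 2, 3, 4, 5, 6, 7, 8, 9, 15, 12, 17, 13, 10, 11, 16, 14] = (10 15 11 12 17 14)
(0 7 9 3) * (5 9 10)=[7, 1, 2, 0, 4, 9, 6, 10, 8, 3, 5]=(0 7 10 5 9 3)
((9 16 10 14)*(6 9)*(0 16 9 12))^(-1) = ((0 16 10 14 6 12))^(-1) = (0 12 6 14 10 16)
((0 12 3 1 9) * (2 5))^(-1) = ((0 12 3 1 9)(2 5))^(-1) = (0 9 1 3 12)(2 5)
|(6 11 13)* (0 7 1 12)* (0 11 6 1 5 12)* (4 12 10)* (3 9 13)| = 11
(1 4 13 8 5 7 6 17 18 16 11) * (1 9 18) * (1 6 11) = (1 4 13 8 5 7 11 9 18 16)(6 17) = [0, 4, 2, 3, 13, 7, 17, 11, 5, 18, 10, 9, 12, 8, 14, 15, 1, 6, 16]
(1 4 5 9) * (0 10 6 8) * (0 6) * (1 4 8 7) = (0 10)(1 8 6 7)(4 5 9) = [10, 8, 2, 3, 5, 9, 7, 1, 6, 4, 0]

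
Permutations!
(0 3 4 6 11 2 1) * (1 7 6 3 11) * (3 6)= (0 11 2 7 3 4 6 1)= [11, 0, 7, 4, 6, 5, 1, 3, 8, 9, 10, 2]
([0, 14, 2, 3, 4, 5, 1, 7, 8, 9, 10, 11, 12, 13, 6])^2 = (1 6 14)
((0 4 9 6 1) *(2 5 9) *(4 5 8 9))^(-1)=((0 5 4 2 8 9 6 1))^(-1)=(0 1 6 9 8 2 4 5)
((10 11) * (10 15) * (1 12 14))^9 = (15)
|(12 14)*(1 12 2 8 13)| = |(1 12 14 2 8 13)| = 6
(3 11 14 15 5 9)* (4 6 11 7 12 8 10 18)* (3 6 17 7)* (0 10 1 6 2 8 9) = (0 10 18 4 17 7 12 9 2 8 1 6 11 14 15 5) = [10, 6, 8, 3, 17, 0, 11, 12, 1, 2, 18, 14, 9, 13, 15, 5, 16, 7, 4]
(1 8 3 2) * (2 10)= (1 8 3 10 2)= [0, 8, 1, 10, 4, 5, 6, 7, 3, 9, 2]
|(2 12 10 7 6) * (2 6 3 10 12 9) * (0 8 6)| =|(12)(0 8 6)(2 9)(3 10 7)| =6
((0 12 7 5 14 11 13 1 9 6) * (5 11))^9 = ((0 12 7 11 13 1 9 6)(5 14))^9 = (0 12 7 11 13 1 9 6)(5 14)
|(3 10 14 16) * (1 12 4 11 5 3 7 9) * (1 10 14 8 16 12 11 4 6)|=35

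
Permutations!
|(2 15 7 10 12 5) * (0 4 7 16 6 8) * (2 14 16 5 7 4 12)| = |(0 12 7 10 2 15 5 14 16 6 8)| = 11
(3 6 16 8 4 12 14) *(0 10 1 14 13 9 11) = (0 10 1 14 3 6 16 8 4 12 13 9 11) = [10, 14, 2, 6, 12, 5, 16, 7, 4, 11, 1, 0, 13, 9, 3, 15, 8]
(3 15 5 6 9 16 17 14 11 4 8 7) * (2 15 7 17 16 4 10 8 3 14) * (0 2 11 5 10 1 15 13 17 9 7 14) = (0 2 13 17 11 1 15 10 8 9 4 3 14 5 6 7) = [2, 15, 13, 14, 3, 6, 7, 0, 9, 4, 8, 1, 12, 17, 5, 10, 16, 11]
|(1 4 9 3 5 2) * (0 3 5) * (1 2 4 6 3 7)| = 15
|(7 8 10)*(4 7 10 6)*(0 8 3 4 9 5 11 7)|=|(0 8 6 9 5 11 7 3 4)|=9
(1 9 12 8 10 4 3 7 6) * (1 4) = (1 9 12 8 10)(3 7 6 4) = [0, 9, 2, 7, 3, 5, 4, 6, 10, 12, 1, 11, 8]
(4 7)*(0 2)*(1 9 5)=(0 2)(1 9 5)(4 7)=[2, 9, 0, 3, 7, 1, 6, 4, 8, 5]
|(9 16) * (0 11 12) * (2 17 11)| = |(0 2 17 11 12)(9 16)| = 10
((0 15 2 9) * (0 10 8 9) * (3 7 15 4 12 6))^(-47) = ((0 4 12 6 3 7 15 2)(8 9 10))^(-47) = (0 4 12 6 3 7 15 2)(8 9 10)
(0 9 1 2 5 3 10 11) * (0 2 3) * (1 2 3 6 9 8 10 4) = (0 8 10 11 3 4 1 6 9 2 5) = [8, 6, 5, 4, 1, 0, 9, 7, 10, 2, 11, 3]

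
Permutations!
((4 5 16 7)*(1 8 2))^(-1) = ((1 8 2)(4 5 16 7))^(-1) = (1 2 8)(4 7 16 5)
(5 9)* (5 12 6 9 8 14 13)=(5 8 14 13)(6 9 12)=[0, 1, 2, 3, 4, 8, 9, 7, 14, 12, 10, 11, 6, 5, 13]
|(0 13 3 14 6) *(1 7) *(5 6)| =|(0 13 3 14 5 6)(1 7)| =6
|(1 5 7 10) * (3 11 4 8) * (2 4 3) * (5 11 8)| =|(1 11 3 8 2 4 5 7 10)| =9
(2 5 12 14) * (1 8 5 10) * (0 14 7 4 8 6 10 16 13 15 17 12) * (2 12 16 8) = [14, 6, 8, 3, 2, 0, 10, 4, 5, 9, 1, 11, 7, 15, 12, 17, 13, 16] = (0 14 12 7 4 2 8 5)(1 6 10)(13 15 17 16)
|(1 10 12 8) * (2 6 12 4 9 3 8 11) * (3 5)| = |(1 10 4 9 5 3 8)(2 6 12 11)| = 28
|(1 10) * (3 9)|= 2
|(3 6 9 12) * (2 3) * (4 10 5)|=15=|(2 3 6 9 12)(4 10 5)|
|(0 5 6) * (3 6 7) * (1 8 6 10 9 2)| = |(0 5 7 3 10 9 2 1 8 6)| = 10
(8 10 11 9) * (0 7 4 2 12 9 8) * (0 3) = (0 7 4 2 12 9 3)(8 10 11) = [7, 1, 12, 0, 2, 5, 6, 4, 10, 3, 11, 8, 9]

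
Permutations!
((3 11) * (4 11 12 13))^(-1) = ((3 12 13 4 11))^(-1) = (3 11 4 13 12)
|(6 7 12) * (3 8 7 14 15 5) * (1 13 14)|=|(1 13 14 15 5 3 8 7 12 6)|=10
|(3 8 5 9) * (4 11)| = 4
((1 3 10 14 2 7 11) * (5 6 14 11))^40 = (14) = ((1 3 10 11)(2 7 5 6 14))^40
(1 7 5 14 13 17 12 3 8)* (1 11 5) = [0, 7, 2, 8, 4, 14, 6, 1, 11, 9, 10, 5, 3, 17, 13, 15, 16, 12] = (1 7)(3 8 11 5 14 13 17 12)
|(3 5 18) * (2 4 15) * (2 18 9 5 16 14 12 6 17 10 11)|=12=|(2 4 15 18 3 16 14 12 6 17 10 11)(5 9)|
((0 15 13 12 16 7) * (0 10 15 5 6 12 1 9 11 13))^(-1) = ((0 5 6 12 16 7 10 15)(1 9 11 13))^(-1) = (0 15 10 7 16 12 6 5)(1 13 11 9)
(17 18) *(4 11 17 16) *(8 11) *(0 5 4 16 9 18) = (0 5 4 8 11 17)(9 18) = [5, 1, 2, 3, 8, 4, 6, 7, 11, 18, 10, 17, 12, 13, 14, 15, 16, 0, 9]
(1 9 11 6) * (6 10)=(1 9 11 10 6)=[0, 9, 2, 3, 4, 5, 1, 7, 8, 11, 6, 10]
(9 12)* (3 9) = (3 9 12) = [0, 1, 2, 9, 4, 5, 6, 7, 8, 12, 10, 11, 3]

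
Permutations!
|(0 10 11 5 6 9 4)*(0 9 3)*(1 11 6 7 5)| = |(0 10 6 3)(1 11)(4 9)(5 7)| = 4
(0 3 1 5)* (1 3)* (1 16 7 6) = [16, 5, 2, 3, 4, 0, 1, 6, 8, 9, 10, 11, 12, 13, 14, 15, 7] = (0 16 7 6 1 5)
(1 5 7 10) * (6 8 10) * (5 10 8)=(1 10)(5 7 6)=[0, 10, 2, 3, 4, 7, 5, 6, 8, 9, 1]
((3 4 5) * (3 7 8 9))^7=((3 4 5 7 8 9))^7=(3 4 5 7 8 9)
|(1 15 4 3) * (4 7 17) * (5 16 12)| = |(1 15 7 17 4 3)(5 16 12)| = 6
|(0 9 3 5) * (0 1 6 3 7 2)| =4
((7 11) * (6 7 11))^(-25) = (11)(6 7)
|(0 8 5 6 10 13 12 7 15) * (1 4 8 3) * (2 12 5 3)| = |(0 2 12 7 15)(1 4 8 3)(5 6 10 13)| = 20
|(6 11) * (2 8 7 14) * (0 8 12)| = |(0 8 7 14 2 12)(6 11)| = 6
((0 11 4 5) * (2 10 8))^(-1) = ((0 11 4 5)(2 10 8))^(-1) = (0 5 4 11)(2 8 10)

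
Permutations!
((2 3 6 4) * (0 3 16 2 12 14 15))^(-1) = ((0 3 6 4 12 14 15)(2 16))^(-1) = (0 15 14 12 4 6 3)(2 16)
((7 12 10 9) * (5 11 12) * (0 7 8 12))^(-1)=((0 7 5 11)(8 12 10 9))^(-1)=(0 11 5 7)(8 9 10 12)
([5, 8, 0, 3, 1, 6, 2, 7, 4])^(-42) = [6, 1, 5, 3, 4, 2, 0, 7, 8]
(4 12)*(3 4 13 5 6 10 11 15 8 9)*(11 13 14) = [0, 1, 2, 4, 12, 6, 10, 7, 9, 3, 13, 15, 14, 5, 11, 8] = (3 4 12 14 11 15 8 9)(5 6 10 13)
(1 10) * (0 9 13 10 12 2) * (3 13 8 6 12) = (0 9 8 6 12 2)(1 3 13 10) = [9, 3, 0, 13, 4, 5, 12, 7, 6, 8, 1, 11, 2, 10]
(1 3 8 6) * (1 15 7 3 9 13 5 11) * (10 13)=(1 9 10 13 5 11)(3 8 6 15 7)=[0, 9, 2, 8, 4, 11, 15, 3, 6, 10, 13, 1, 12, 5, 14, 7]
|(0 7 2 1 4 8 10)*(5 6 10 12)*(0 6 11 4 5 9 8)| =|(0 7 2 1 5 11 4)(6 10)(8 12 9)| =42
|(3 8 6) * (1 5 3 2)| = 6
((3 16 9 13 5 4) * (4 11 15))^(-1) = ((3 16 9 13 5 11 15 4))^(-1) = (3 4 15 11 5 13 9 16)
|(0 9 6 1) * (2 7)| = 4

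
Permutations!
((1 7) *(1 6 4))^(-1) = ((1 7 6 4))^(-1) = (1 4 6 7)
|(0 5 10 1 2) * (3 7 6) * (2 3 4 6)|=14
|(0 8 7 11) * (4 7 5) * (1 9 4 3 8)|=6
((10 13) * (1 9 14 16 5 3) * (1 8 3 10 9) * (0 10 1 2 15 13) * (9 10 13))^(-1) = ((0 13 10)(1 2 15 9 14 16 5)(3 8))^(-1) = (0 10 13)(1 5 16 14 9 15 2)(3 8)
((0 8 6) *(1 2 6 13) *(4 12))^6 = ((0 8 13 1 2 6)(4 12))^6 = (13)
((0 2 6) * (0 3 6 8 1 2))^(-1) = ((1 2 8)(3 6))^(-1) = (1 8 2)(3 6)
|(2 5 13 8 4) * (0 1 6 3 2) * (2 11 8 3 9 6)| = |(0 1 2 5 13 3 11 8 4)(6 9)| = 18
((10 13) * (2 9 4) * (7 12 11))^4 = ((2 9 4)(7 12 11)(10 13))^4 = (13)(2 9 4)(7 12 11)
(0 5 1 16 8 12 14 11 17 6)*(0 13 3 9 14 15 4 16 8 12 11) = (0 5 1 8 11 17 6 13 3 9 14)(4 16 12 15) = [5, 8, 2, 9, 16, 1, 13, 7, 11, 14, 10, 17, 15, 3, 0, 4, 12, 6]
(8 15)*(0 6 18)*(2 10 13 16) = [6, 1, 10, 3, 4, 5, 18, 7, 15, 9, 13, 11, 12, 16, 14, 8, 2, 17, 0] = (0 6 18)(2 10 13 16)(8 15)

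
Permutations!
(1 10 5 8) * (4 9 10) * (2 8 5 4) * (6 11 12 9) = (1 2 8)(4 6 11 12 9 10) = [0, 2, 8, 3, 6, 5, 11, 7, 1, 10, 4, 12, 9]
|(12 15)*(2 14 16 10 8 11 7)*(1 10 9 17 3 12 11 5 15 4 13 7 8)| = |(1 10)(2 14 16 9 17 3 12 4 13 7)(5 15 11 8)| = 20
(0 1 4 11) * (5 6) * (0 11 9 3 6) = [1, 4, 2, 6, 9, 0, 5, 7, 8, 3, 10, 11] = (11)(0 1 4 9 3 6 5)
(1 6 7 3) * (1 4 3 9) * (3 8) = (1 6 7 9)(3 4 8) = [0, 6, 2, 4, 8, 5, 7, 9, 3, 1]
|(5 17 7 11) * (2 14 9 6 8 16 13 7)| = |(2 14 9 6 8 16 13 7 11 5 17)| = 11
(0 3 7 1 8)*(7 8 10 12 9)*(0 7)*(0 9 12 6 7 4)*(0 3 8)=(12)(0 8 4 3)(1 10 6 7)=[8, 10, 2, 0, 3, 5, 7, 1, 4, 9, 6, 11, 12]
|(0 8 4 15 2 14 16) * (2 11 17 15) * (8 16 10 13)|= |(0 16)(2 14 10 13 8 4)(11 17 15)|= 6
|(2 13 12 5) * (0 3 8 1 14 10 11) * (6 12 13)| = 28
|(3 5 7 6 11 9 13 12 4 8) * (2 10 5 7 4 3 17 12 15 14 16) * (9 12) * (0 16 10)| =45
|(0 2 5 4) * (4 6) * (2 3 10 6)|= 10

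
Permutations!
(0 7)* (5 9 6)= (0 7)(5 9 6)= [7, 1, 2, 3, 4, 9, 5, 0, 8, 6]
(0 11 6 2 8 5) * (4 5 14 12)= (0 11 6 2 8 14 12 4 5)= [11, 1, 8, 3, 5, 0, 2, 7, 14, 9, 10, 6, 4, 13, 12]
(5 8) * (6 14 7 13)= (5 8)(6 14 7 13)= [0, 1, 2, 3, 4, 8, 14, 13, 5, 9, 10, 11, 12, 6, 7]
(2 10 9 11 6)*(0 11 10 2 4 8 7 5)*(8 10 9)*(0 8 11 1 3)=(0 1 3)(4 10 11 6)(5 8 7)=[1, 3, 2, 0, 10, 8, 4, 5, 7, 9, 11, 6]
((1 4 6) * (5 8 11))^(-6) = (11)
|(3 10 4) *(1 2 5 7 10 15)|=8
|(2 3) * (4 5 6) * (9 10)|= |(2 3)(4 5 6)(9 10)|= 6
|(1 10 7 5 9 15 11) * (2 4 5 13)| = |(1 10 7 13 2 4 5 9 15 11)| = 10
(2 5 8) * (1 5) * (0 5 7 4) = (0 5 8 2 1 7 4) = [5, 7, 1, 3, 0, 8, 6, 4, 2]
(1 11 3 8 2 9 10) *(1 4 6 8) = [0, 11, 9, 1, 6, 5, 8, 7, 2, 10, 4, 3] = (1 11 3)(2 9 10 4 6 8)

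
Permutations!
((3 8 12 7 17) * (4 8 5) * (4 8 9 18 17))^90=((3 5 8 12 7 4 9 18 17))^90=(18)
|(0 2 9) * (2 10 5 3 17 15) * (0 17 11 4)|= |(0 10 5 3 11 4)(2 9 17 15)|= 12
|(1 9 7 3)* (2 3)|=|(1 9 7 2 3)|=5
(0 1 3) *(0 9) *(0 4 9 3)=(0 1)(4 9)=[1, 0, 2, 3, 9, 5, 6, 7, 8, 4]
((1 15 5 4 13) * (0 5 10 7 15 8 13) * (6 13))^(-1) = ((0 5 4)(1 8 6 13)(7 15 10))^(-1) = (0 4 5)(1 13 6 8)(7 10 15)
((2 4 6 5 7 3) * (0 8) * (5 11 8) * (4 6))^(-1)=(0 8 11 6 2 3 7 5)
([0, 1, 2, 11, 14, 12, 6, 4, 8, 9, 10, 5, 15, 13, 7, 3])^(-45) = [0, 1, 2, 3, 4, 5, 6, 7, 8, 9, 10, 11, 12, 13, 14, 15]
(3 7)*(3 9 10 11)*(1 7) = (1 7 9 10 11 3) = [0, 7, 2, 1, 4, 5, 6, 9, 8, 10, 11, 3]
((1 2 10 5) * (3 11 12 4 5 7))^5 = (1 11 2 12 10 4 7 5 3)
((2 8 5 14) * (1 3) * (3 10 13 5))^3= (1 5 8 10 14 3 13 2)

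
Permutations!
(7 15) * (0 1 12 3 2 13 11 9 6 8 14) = (0 1 12 3 2 13 11 9 6 8 14)(7 15) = [1, 12, 13, 2, 4, 5, 8, 15, 14, 6, 10, 9, 3, 11, 0, 7]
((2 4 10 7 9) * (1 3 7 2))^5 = (1 3 7 9)(2 10 4)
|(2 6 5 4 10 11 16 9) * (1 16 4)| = |(1 16 9 2 6 5)(4 10 11)| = 6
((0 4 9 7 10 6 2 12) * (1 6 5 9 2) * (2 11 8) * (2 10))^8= ((0 4 11 8 10 5 9 7 2 12)(1 6))^8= (0 2 9 10 11)(4 12 7 5 8)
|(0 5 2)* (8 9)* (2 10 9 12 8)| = |(0 5 10 9 2)(8 12)| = 10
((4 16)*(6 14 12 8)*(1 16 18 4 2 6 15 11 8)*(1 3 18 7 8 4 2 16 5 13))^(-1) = (1 13 5)(2 18 3 12 14 6)(4 11 15 8 7)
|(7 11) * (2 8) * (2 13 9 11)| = |(2 8 13 9 11 7)| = 6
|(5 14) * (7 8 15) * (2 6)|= |(2 6)(5 14)(7 8 15)|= 6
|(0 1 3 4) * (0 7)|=5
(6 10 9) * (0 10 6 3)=(0 10 9 3)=[10, 1, 2, 0, 4, 5, 6, 7, 8, 3, 9]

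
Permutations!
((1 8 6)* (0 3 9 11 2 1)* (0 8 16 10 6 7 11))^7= (0 3 9)(1 2 11 7 8 6 10 16)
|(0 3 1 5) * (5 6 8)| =6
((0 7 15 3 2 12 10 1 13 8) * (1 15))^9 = ((0 7 1 13 8)(2 12 10 15 3))^9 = (0 8 13 1 7)(2 3 15 10 12)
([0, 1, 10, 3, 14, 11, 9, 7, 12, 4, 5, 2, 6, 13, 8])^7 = [0, 1, 11, 3, 14, 10, 9, 7, 12, 4, 2, 5, 6, 13, 8]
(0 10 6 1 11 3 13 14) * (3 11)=(0 10 6 1 3 13 14)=[10, 3, 2, 13, 4, 5, 1, 7, 8, 9, 6, 11, 12, 14, 0]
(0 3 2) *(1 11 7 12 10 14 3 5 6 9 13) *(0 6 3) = (0 5 3 2 6 9 13 1 11 7 12 10 14) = [5, 11, 6, 2, 4, 3, 9, 12, 8, 13, 14, 7, 10, 1, 0]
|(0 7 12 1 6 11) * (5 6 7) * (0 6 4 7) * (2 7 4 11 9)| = |(0 5 11 6 9 2 7 12 1)| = 9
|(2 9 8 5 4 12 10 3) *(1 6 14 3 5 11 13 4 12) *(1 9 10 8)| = |(1 6 14 3 2 10 5 12 8 11 13 4 9)| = 13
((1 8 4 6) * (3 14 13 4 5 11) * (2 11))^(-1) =((1 8 5 2 11 3 14 13 4 6))^(-1) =(1 6 4 13 14 3 11 2 5 8)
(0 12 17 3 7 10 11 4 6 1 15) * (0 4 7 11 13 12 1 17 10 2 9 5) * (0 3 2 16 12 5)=[1, 15, 9, 11, 6, 3, 17, 16, 8, 0, 13, 7, 10, 5, 14, 4, 12, 2]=(0 1 15 4 6 17 2 9)(3 11 7 16 12 10 13 5)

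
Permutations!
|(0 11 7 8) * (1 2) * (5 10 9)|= |(0 11 7 8)(1 2)(5 10 9)|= 12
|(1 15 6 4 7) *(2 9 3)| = |(1 15 6 4 7)(2 9 3)| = 15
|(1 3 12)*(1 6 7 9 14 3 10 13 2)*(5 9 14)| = |(1 10 13 2)(3 12 6 7 14)(5 9)| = 20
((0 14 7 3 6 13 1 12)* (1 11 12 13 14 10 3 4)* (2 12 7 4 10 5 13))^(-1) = ((0 5 13 11 7 10 3 6 14 4 1 2 12))^(-1) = (0 12 2 1 4 14 6 3 10 7 11 13 5)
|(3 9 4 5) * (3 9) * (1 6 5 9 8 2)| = 10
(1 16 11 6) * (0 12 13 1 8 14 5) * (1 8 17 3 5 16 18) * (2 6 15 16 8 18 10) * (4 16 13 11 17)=(0 12 11 15 13 18 1 10 2 6 4 16 17 3 5)(8 14)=[12, 10, 6, 5, 16, 0, 4, 7, 14, 9, 2, 15, 11, 18, 8, 13, 17, 3, 1]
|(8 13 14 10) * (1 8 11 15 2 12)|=|(1 8 13 14 10 11 15 2 12)|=9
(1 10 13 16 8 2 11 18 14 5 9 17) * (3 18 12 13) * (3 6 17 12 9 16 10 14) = (1 14 5 16 8 2 11 9 12 13 10 6 17)(3 18) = [0, 14, 11, 18, 4, 16, 17, 7, 2, 12, 6, 9, 13, 10, 5, 15, 8, 1, 3]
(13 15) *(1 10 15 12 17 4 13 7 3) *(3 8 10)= [0, 3, 2, 1, 13, 5, 6, 8, 10, 9, 15, 11, 17, 12, 14, 7, 16, 4]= (1 3)(4 13 12 17)(7 8 10 15)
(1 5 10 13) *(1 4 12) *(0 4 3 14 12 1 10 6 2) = (0 4 1 5 6 2)(3 14 12 10 13) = [4, 5, 0, 14, 1, 6, 2, 7, 8, 9, 13, 11, 10, 3, 12]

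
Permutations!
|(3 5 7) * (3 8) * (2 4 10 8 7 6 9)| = 8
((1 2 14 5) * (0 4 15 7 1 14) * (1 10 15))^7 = ((0 4 1 2)(5 14)(7 10 15))^7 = (0 2 1 4)(5 14)(7 10 15)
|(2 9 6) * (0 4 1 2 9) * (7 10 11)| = 12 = |(0 4 1 2)(6 9)(7 10 11)|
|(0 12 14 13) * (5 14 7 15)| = |(0 12 7 15 5 14 13)| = 7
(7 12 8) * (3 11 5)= (3 11 5)(7 12 8)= [0, 1, 2, 11, 4, 3, 6, 12, 7, 9, 10, 5, 8]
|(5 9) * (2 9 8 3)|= |(2 9 5 8 3)|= 5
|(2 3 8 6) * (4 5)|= 4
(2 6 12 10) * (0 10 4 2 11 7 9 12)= (0 10 11 7 9 12 4 2 6)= [10, 1, 6, 3, 2, 5, 0, 9, 8, 12, 11, 7, 4]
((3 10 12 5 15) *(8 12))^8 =((3 10 8 12 5 15))^8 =(3 8 5)(10 12 15)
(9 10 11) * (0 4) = (0 4)(9 10 11) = [4, 1, 2, 3, 0, 5, 6, 7, 8, 10, 11, 9]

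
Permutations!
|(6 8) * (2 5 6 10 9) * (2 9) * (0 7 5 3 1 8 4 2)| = |(0 7 5 6 4 2 3 1 8 10)| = 10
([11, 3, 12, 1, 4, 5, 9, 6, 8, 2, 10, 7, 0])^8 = [11, 1, 12, 3, 4, 5, 9, 6, 8, 2, 10, 7, 0]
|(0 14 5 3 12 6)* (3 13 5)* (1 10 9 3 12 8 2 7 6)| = |(0 14 12 1 10 9 3 8 2 7 6)(5 13)| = 22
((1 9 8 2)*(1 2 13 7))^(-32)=((1 9 8 13 7))^(-32)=(1 13 9 7 8)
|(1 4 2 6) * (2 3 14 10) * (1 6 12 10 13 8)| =|(1 4 3 14 13 8)(2 12 10)| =6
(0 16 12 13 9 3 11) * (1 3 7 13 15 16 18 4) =(0 18 4 1 3 11)(7 13 9)(12 15 16) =[18, 3, 2, 11, 1, 5, 6, 13, 8, 7, 10, 0, 15, 9, 14, 16, 12, 17, 4]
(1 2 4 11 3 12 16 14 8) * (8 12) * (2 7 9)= (1 7 9 2 4 11 3 8)(12 16 14)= [0, 7, 4, 8, 11, 5, 6, 9, 1, 2, 10, 3, 16, 13, 12, 15, 14]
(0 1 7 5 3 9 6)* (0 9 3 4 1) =(1 7 5 4)(6 9) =[0, 7, 2, 3, 1, 4, 9, 5, 8, 6]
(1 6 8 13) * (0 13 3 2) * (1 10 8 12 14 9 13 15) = (0 15 1 6 12 14 9 13 10 8 3 2) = [15, 6, 0, 2, 4, 5, 12, 7, 3, 13, 8, 11, 14, 10, 9, 1]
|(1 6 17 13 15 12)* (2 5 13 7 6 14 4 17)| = 11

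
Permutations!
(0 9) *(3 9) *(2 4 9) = (0 3 2 4 9) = [3, 1, 4, 2, 9, 5, 6, 7, 8, 0]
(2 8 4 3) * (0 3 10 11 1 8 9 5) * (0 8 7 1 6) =(0 3 2 9 5 8 4 10 11 6)(1 7) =[3, 7, 9, 2, 10, 8, 0, 1, 4, 5, 11, 6]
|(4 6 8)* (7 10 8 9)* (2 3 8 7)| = 6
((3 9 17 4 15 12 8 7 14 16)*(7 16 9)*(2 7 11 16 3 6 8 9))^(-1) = ((2 7 14)(3 11 16 6 8)(4 15 12 9 17))^(-1) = (2 14 7)(3 8 6 16 11)(4 17 9 12 15)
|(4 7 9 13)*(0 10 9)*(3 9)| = 7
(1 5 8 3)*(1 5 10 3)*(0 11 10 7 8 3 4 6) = [11, 7, 2, 5, 6, 3, 0, 8, 1, 9, 4, 10] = (0 11 10 4 6)(1 7 8)(3 5)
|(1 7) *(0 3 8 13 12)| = 10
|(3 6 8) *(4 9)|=|(3 6 8)(4 9)|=6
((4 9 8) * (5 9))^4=(9)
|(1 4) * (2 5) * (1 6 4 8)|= 2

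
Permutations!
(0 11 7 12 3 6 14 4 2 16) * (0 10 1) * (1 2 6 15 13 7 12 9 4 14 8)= (0 11 12 3 15 13 7 9 4 6 8 1)(2 16 10)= [11, 0, 16, 15, 6, 5, 8, 9, 1, 4, 2, 12, 3, 7, 14, 13, 10]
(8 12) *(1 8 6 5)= (1 8 12 6 5)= [0, 8, 2, 3, 4, 1, 5, 7, 12, 9, 10, 11, 6]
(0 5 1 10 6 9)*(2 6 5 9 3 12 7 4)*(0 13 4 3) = (0 9 13 4 2 6)(1 10 5)(3 12 7) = [9, 10, 6, 12, 2, 1, 0, 3, 8, 13, 5, 11, 7, 4]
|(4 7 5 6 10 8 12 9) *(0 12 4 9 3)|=6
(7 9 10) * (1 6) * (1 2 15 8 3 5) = (1 6 2 15 8 3 5)(7 9 10) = [0, 6, 15, 5, 4, 1, 2, 9, 3, 10, 7, 11, 12, 13, 14, 8]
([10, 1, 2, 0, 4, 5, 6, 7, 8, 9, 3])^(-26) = (0 10 3)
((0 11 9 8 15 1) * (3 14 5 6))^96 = (15)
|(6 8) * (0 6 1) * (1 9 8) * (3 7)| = |(0 6 1)(3 7)(8 9)| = 6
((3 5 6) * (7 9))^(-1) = ((3 5 6)(7 9))^(-1) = (3 6 5)(7 9)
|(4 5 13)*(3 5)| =|(3 5 13 4)| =4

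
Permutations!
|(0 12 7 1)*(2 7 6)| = |(0 12 6 2 7 1)| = 6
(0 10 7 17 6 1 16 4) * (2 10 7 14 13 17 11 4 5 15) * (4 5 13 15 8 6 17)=(17)(0 7 11 5 8 6 1 16 13 4)(2 10 14 15)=[7, 16, 10, 3, 0, 8, 1, 11, 6, 9, 14, 5, 12, 4, 15, 2, 13, 17]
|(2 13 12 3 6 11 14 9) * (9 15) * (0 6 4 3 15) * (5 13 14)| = |(0 6 11 5 13 12 15 9 2 14)(3 4)| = 10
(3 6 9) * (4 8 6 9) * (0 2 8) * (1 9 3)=[2, 9, 8, 3, 0, 5, 4, 7, 6, 1]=(0 2 8 6 4)(1 9)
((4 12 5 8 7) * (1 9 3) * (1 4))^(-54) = (1 3 12 8)(4 5 7 9)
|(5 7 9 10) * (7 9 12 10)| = 5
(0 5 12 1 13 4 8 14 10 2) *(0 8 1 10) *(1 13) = (0 5 12 10 2 8 14)(4 13) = [5, 1, 8, 3, 13, 12, 6, 7, 14, 9, 2, 11, 10, 4, 0]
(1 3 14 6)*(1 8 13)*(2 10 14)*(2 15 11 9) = (1 3 15 11 9 2 10 14 6 8 13) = [0, 3, 10, 15, 4, 5, 8, 7, 13, 2, 14, 9, 12, 1, 6, 11]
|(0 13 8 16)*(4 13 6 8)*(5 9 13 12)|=|(0 6 8 16)(4 12 5 9 13)|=20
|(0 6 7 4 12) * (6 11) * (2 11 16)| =8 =|(0 16 2 11 6 7 4 12)|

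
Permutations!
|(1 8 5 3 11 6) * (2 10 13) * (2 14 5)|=10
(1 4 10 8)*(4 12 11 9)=(1 12 11 9 4 10 8)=[0, 12, 2, 3, 10, 5, 6, 7, 1, 4, 8, 9, 11]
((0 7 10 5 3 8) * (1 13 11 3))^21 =((0 7 10 5 1 13 11 3 8))^21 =(0 5 11)(1 3 7)(8 10 13)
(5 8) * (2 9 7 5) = [0, 1, 9, 3, 4, 8, 6, 5, 2, 7] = (2 9 7 5 8)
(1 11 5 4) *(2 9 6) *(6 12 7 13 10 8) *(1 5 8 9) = [0, 11, 1, 3, 5, 4, 2, 13, 6, 12, 9, 8, 7, 10] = (1 11 8 6 2)(4 5)(7 13 10 9 12)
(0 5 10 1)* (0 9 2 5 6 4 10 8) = (0 6 4 10 1 9 2 5 8) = [6, 9, 5, 3, 10, 8, 4, 7, 0, 2, 1]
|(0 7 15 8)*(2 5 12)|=|(0 7 15 8)(2 5 12)|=12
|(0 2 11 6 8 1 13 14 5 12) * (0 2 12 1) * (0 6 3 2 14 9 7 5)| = |(0 12 14)(1 13 9 7 5)(2 11 3)(6 8)| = 30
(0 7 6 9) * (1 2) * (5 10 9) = [7, 2, 1, 3, 4, 10, 5, 6, 8, 0, 9] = (0 7 6 5 10 9)(1 2)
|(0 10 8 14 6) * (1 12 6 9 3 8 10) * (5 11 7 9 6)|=|(0 1 12 5 11 7 9 3 8 14 6)|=11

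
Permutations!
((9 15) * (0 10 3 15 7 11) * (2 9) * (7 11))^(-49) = (15)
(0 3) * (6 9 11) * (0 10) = (0 3 10)(6 9 11) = [3, 1, 2, 10, 4, 5, 9, 7, 8, 11, 0, 6]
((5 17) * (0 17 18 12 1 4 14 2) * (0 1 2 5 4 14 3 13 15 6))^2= (0 4 13 6 17 3 15)(1 5 12)(2 14 18)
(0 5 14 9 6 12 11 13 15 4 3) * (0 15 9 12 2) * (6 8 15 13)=(0 5 14 12 11 6 2)(3 13 9 8 15 4)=[5, 1, 0, 13, 3, 14, 2, 7, 15, 8, 10, 6, 11, 9, 12, 4]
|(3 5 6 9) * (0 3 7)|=6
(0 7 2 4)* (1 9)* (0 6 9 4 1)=(0 7 2 1 4 6 9)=[7, 4, 1, 3, 6, 5, 9, 2, 8, 0]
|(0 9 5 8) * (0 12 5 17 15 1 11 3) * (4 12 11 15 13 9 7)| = |(0 7 4 12 5 8 11 3)(1 15)(9 17 13)| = 24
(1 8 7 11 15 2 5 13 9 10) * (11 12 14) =(1 8 7 12 14 11 15 2 5 13 9 10) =[0, 8, 5, 3, 4, 13, 6, 12, 7, 10, 1, 15, 14, 9, 11, 2]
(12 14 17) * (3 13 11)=(3 13 11)(12 14 17)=[0, 1, 2, 13, 4, 5, 6, 7, 8, 9, 10, 3, 14, 11, 17, 15, 16, 12]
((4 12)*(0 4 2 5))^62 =((0 4 12 2 5))^62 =(0 12 5 4 2)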